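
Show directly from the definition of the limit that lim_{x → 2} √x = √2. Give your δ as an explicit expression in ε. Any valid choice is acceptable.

δ = min(2, √2·ε)

Let ε > 0. We want δ > 0 such that 0 < |x − 2| < δ implies |√x − √2| < ε.
Multiplying by the conjugate, |√x − √2| = |x − 2|/(√x + √2).
Restrict δ ≤ 2 so that |x − 2| < 2 forces x > 0, and then √x + √2 > √2.
Hence |√x − √2| < |x − 2|/√2, which is < ε once |x − 2| < √2·ε.
Take δ = min(2, √2·ε). If 0 < |x − 2| < δ then x > 0 and |√x − √2| < |x − 2|/√2 < ε.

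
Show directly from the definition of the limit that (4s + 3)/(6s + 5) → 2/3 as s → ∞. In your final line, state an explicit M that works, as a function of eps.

M = (1/18)/eps

Suppose eps > 0. We seek M > 0 such that s > M implies |(4s + 3)/(6s + 5) − (2/3)| < eps.
(4s + 3)/(6s + 5) − (2/3) = (6(4s + 3) − 4(6s + 5)) / (6(6s + 5)) = -2/(6(6s + 5)).
For s > 0 we have 6s + 5 > 6s, so |(4s + 3)/(6s + 5) − (2/3)| = 2/(6(6s + 5)) < 2/(6·6s) = (1/18)/s.
Thus |(4s + 3)/(6s + 5) − (2/3)| < eps whenever s > (1/18)/eps.
Take M = (1/18)/eps. If s > M then |(4s + 3)/(6s + 5) − (2/3)| < (1/18)/s < eps.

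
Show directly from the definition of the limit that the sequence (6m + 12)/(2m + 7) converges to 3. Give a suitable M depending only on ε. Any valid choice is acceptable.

M = (9/2)/ε

Fix ε > 0. For m ≥ 1, |(6m + 12)/(2m + 7) − 3| = |-18|/(2(2m + 7)) = 18/(2(2m + 7)).
Since 2m + 7 ≥ 2m for m ≥ 1, this is ≤ 18/(2·2m) = (9/2)/m.
So |(6m + 12)/(2m + 7) − 3| < ε whenever m > (9/2)/ε.
Take M = (9/2)/ε. If m > M then |(6m + 12)/(2m + 7) − 3| ≤ (9/2)/m < ε.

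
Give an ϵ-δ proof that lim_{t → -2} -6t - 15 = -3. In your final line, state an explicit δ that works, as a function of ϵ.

Fix ϵ > 0. We need δ > 0 so that 0 < |t + 2| < δ implies |(-6t - 15) + 3| < ϵ.
Since (-6t - 15) + 3 = -6(t + 2), we have |(-6t - 15) + 3| = 6|t + 2|.
Thus it suffices that |t + 2| < ϵ/6.
Take δ = ϵ/6. If 0 < |t + 2| < δ then |(-6t - 15) + 3| = 6|t + 2| < 6·(ϵ/6) = ϵ.

δ = ϵ/6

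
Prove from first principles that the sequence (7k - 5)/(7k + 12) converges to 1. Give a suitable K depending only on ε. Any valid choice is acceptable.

Suppose ε > 0. For k ≥ 1, |(7k - 5)/(7k + 12) − 1| = |-119|/(7(7k + 12)) = 119/(7(7k + 12)).
Since 7k + 12 ≥ 7k for k ≥ 1, this is ≤ 119/(7·7k) = (17/7)/k.
So |(7k - 5)/(7k + 12) − 1| < ε whenever k > (17/7)/ε.
Take K = (17/7)/ε. If k > K then |(7k - 5)/(7k + 12) − 1| ≤ (17/7)/k < ε.

K = (17/7)/ε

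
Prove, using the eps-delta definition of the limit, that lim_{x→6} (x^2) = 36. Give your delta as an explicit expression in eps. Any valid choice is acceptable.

Let eps > 0 be given. We seek delta > 0 with 0 < |x − 6| < delta ⇒ |x^2 − 36| < eps.
Factor: x^2 − 36 = (x − 6)(x + 6), so |x^2 − 36| = |x − 6|·|x + 6|.
Impose delta ≤ 2 so that |x| < 8; then |x + 6| ≤ 14.
Hence |x^2 − 36| ≤ 14|x − 6|, which is < eps once |x − 6| < eps/14.
Take delta = min(2, eps/14). If 0 < |x − 6| < delta then both bounds hold and |x^2 − 36| ≤ 14|x − 6| < 14·(eps/14) = eps.

delta = min(2, eps/14)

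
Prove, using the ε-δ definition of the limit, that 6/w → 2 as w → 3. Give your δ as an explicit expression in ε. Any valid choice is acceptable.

Let ε > 0 be given. We seek δ > 0 such that 0 < |w − 3| < δ implies |6/w − 2| < ε.
|6/w − 2| = 6·|3 − w|/(3·|w|) = 6|w − 3|/(3|w|).
Restrict δ ≤ 3/2. Then |w − 3| < 3/2 gives |w| > 3/2, so 3|w| > 9/2.
Then |6/w − 2| < 6|w − 3|/(9/2), which is < ε when |w − 3| < (3/4)ε.
Take δ = min(3/2, (3/4)ε). Then 0 < |w − 3| < δ gives both |w − 3| < 3/2 and |w − 3| < (3/4)ε, so |6/w − 2| < ε.

δ = min(3/2, (3/4)ε)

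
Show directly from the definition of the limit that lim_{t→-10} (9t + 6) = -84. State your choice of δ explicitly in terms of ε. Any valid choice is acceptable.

Fix ε > 0. We need δ > 0 so that 0 < |t + 10| < δ implies |(9t + 6) + 84| < ε.
|(9t + 6) + 84| = |9t + 90| = 9|t + 10|.
So 9|t + 10| < ε exactly when |t + 10| < ε/9.
Take δ = ε/9. If 0 < |t + 10| < δ then |(9t + 6) + 84| = 9|t + 10| < 9·(ε/9) = ε.

δ = ε/9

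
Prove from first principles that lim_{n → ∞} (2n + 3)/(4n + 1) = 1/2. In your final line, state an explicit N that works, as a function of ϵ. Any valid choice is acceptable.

N = (5/8)/ϵ

Fix ϵ > 0. For n ≥ 1, |(2n + 3)/(4n + 1) − (1/2)| = |10|/(4(4n + 1)) = 10/(4(4n + 1)).
Since 4n + 1 ≥ 4n for n ≥ 1, this is ≤ 10/(4·4n) = (5/8)/n.
So |(2n + 3)/(4n + 1) − (1/2)| < ϵ whenever n > (5/8)/ϵ.
Take N = (5/8)/ϵ. If n > N then |(2n + 3)/(4n + 1) − (1/2)| ≤ (5/8)/n < ϵ.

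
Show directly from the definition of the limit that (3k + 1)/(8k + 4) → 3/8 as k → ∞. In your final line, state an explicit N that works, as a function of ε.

Fix ε > 0. For k ≥ 1, |(3k + 1)/(8k + 4) − (3/8)| = |-4|/(8(8k + 4)) = 4/(8(8k + 4)).
Since 8k + 4 ≥ 8k for k ≥ 1, this is ≤ 4/(8·8k) = (1/16)/k.
So |(3k + 1)/(8k + 4) − (3/8)| < ε whenever k > (1/16)/ε.
Take N = (1/16)/ε. If k > N then |(3k + 1)/(8k + 4) − (3/8)| ≤ (1/16)/k < ε.

N = (1/16)/ε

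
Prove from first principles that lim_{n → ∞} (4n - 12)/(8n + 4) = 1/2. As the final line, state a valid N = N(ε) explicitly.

Fix ε > 0. For n ≥ 1, |(4n - 12)/(8n + 4) − (1/2)| = |-112|/(8(8n + 4)) = 112/(8(8n + 4)).
Since 8n + 4 ≥ 8n for n ≥ 1, this is ≤ 112/(8·8n) = (7/4)/n.
So |(4n - 12)/(8n + 4) − (1/2)| < ε whenever n > (7/4)/ε.
Take N = (7/4)/ε. If n > N then |(4n - 12)/(8n + 4) − (1/2)| ≤ (7/4)/n < ε.

N = (7/4)/ε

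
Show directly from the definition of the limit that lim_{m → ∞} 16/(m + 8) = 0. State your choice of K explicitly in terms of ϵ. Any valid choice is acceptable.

Let ϵ > 0 be given. For m ≥ 1, |16/(m + 8) − 0| = 16/(m + 8) ≤ 16/m.
We need 16/m < ϵ, i.e. m > 16/ϵ.
Take K = 16/ϵ. If m > K then |16/(m + 8)| ≤ 16/m < ϵ.

K = 16/ϵ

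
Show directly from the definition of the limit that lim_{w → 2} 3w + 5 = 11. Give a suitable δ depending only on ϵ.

δ = ϵ/3

Let ϵ > 0 be given. We need δ > 0 so that 0 < |w − 2| < δ implies |(3w + 5) − 11| < ϵ.
|(3w + 5) − 11| = |3w - 6| = 3|w − 2|.
Thus it suffices that |w − 2| < ϵ/3.
Take δ = ϵ/3. If 0 < |w − 2| < δ then |(3w + 5) − 11| = 3|w − 2| < 3·(ϵ/3) = ϵ.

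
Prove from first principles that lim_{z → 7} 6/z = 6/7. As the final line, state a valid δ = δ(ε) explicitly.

Fix ε > 0. We seek δ > 0 such that 0 < |z − 7| < δ implies |6/z − (6/7)| < ε.
|6/z − (6/7)| = 6·|7 − z|/(7·|z|) = 6|z − 7|/(7|z|).
Require δ ≤ 7/2 so that |z| > 7 − 7/2 = 7/2, hence 7|z| > 49/2.
Then |6/z − (6/7)| < 6|z − 7|/(49/2), which is < ε when |z − 7| < (49/12)ε.
Take δ = min(7/2, (49/12)ε). Then 0 < |z − 7| < δ gives both |z − 7| < 7/2 and |z − 7| < (49/12)ε, so |6/z − (6/7)| < ε.

δ = min(7/2, (49/12)ε)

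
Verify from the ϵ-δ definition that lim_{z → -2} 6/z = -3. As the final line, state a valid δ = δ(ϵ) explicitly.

Let ϵ > 0 be given. We seek δ > 0 such that 0 < |z + 2| < δ implies |6/z + 3| < ϵ.
|6/z + 3| = 6·|-2 − z|/(2·|z|) = 6|z + 2|/(2|z|).
Restrict δ ≤ 1. Then |z + 2| < 1 gives |z| > 1, so 2|z| > 2.
Then |6/z + 3| < 6|z + 2|/2, which is < ϵ when |z + 2| < (1/3)ϵ.
Take δ = min(1, (1/3)ϵ). Then 0 < |z + 2| < δ gives both |z + 2| < 1 and |z + 2| < (1/3)ϵ, so |6/z + 3| < ϵ.

δ = min(1, (1/3)ϵ)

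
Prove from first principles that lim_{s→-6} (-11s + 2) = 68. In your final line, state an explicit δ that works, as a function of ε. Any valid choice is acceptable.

Fix ε > 0. We need δ > 0 so that 0 < |s + 6| < δ implies |(-11s + 2) − 68| < ε.
|(-11s + 2) − 68| = |-11s - 66| = 11|s + 6|.
So 11|s + 6| < ε exactly when |s + 6| < ε/11.
Choosing δ = ε/11 gives |(-11s + 2) − 68| = 11|s + 6| < ε whenever |s + 6| < δ.

δ = ε/11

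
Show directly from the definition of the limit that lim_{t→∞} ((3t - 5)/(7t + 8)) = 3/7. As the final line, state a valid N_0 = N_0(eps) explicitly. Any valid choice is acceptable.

Let eps > 0 be given. We seek N_0 > 0 such that t > N_0 implies |(3t - 5)/(7t + 8) − (3/7)| < eps.
(3t - 5)/(7t + 8) − (3/7) = (7(3t - 5) − 3(7t + 8)) / (7(7t + 8)) = -59/(7(7t + 8)).
For t > 0 we have 7t + 8 > 7t, so |(3t - 5)/(7t + 8) − (3/7)| = 59/(7(7t + 8)) < 59/(7·7t) = (59/49)/t.
Thus |(3t - 5)/(7t + 8) − (3/7)| < eps whenever t > (59/49)/eps.
Take N_0 = (59/49)/eps. If t > N_0 then |(3t - 5)/(7t + 8) − (3/7)| < (59/49)/t < eps.

N_0 = (59/49)/eps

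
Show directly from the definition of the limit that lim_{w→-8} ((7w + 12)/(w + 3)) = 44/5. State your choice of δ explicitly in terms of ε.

δ = min(5/2, (25/18)ε)

Suppose ε > 0. We want δ > 0 with 0 < |w + 8| < δ ⇒ |(7w + 12)/(w + 3) − (44/5)| < ε.
Combining over a common denominator, (7w + 12)/(w + 3) − (44/5) = [(7w + 12)·(-5) − (-44)·(w + 3)] / [(-5)·(w + 3)] = 9(w + 8) / ((-5)(w + 3)).
So |(7w + 12)/(w + 3) − (44/5)| = 9|w + 8| / (5·|w + 3|).
Require δ ≤ 5/2, so |w + 3| ≥ |-5| − |w + 8| > 5 − 5/2 = 5/2.
Hence |(7w + 12)/(w + 3) − (44/5)| < 9|w + 8|/(5·(5/2)) = (18/25)|w + 8|, which is < ε once |w + 8| < (25/18)ε.
Take δ = min(5/2, (25/18)ε). Then 0 < |w + 8| < δ forces both bounds, so |(7w + 12)/(w + 3) − (44/5)| < ε.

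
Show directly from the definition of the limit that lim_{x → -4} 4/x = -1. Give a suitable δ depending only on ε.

Let ε > 0. We seek δ > 0 such that 0 < |x + 4| < δ implies |4/x + 1| < ε.
|4/x + 1| = 4·|-4 − x|/(4·|x|) = 4|x + 4|/(4|x|).
Require δ ≤ 2 so that |x| > 4 − 2 = 2, hence 4|x| > 8.
Then |4/x + 1| < 4|x + 4|/8, which is < ε when |x + 4| < 2ε.
Take δ = min(2, 2ε). Then 0 < |x + 4| < δ gives both |x + 4| < 2 and |x + 4| < 2ε, so |4/x + 1| < ε.

δ = min(2, 2ε)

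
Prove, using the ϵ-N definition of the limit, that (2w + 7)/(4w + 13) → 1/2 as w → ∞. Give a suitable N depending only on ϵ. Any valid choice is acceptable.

Suppose ϵ > 0. We seek N > 0 such that w > N implies |(2w + 7)/(4w + 13) − (1/2)| < ϵ.
(2w + 7)/(4w + 13) − (1/2) = (4(2w + 7) − 2(4w + 13)) / (4(4w + 13)) = 2/(4(4w + 13)).
For w > 0 we have 4w + 13 > 4w, so |(2w + 7)/(4w + 13) − (1/2)| = 2/(4(4w + 13)) < 2/(4·4w) = (1/8)/w.
Thus |(2w + 7)/(4w + 13) − (1/2)| < ϵ whenever w > (1/8)/ϵ.
Take N = (1/8)/ϵ. If w > N then |(2w + 7)/(4w + 13) − (1/2)| < (1/8)/w < ϵ.

N = (1/8)/ϵ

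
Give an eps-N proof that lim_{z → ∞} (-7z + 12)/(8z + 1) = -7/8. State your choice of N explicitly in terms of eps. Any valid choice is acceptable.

Fix eps > 0. We seek N > 0 such that z > N implies |(-7z + 12)/(8z + 1) + 7/8| < eps.
(-7z + 12)/(8z + 1) + 7/8 = (8(-7z + 12) − (-7)(8z + 1)) / (8(8z + 1)) = 103/(8(8z + 1)).
For z > 0 we have 8z + 1 > 8z, so |(-7z + 12)/(8z + 1) + 7/8| = 103/(8(8z + 1)) < 103/(8·8z) = (103/64)/z.
Thus |(-7z + 12)/(8z + 1) + 7/8| < eps whenever z > (103/64)/eps.
Take N = (103/64)/eps. If z > N then |(-7z + 12)/(8z + 1) + 7/8| < (103/64)/z < eps.

N = (103/64)/eps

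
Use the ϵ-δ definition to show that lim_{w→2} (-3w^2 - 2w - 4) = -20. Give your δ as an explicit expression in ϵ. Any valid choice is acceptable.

Fix ϵ > 0. We want δ > 0 such that 0 < |w − 2| < δ implies |(-3w^2 - 2w - 4) + 20| < ϵ.
(-3w^2 - 2w - 4) + 20 = -3w^2 - 2w + 16 = (w − 2)(-3w - 8).
So |(-3w^2 - 2w - 4) + 20| = |w − 2|·|-3w - 8|.
Assume first that |w − 2| < 2, so |w| < 4. Then |-3w - 8| ≤ 3·4 + 8 = 20.
Hence |(-3w^2 - 2w - 4) + 20| ≤ 20|w − 2| < ϵ provided |w − 2| < ϵ/20.
Choosing δ = min(2, ϵ/20) ensures both conditions, hence |(-3w^2 - 2w - 4) + 20| < ϵ.

δ = min(2, ϵ/20)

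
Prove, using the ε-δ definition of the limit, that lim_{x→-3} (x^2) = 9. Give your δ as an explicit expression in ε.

Fix ε > 0. We seek δ > 0 with 0 < |x + 3| < δ ⇒ |x^2 − 9| < ε.
Factor: x^2 − 9 = (x + 3)(x - 3), so |x^2 − 9| = |x + 3|·|x - 3|.
Restrict δ ≤ 1. Then |x + 3| < 1 gives |x| < 4, so by the triangle inequality |x - 3| ≤ 4 + 3 = 7.
Hence |x^2 − 9| ≤ 7|x + 3|, which is < ε once |x + 3| < ε/7.
Take δ = min(1, ε/7). If 0 < |x + 3| < δ then both bounds hold and |x^2 − 9| ≤ 7|x + 3| < 7·(ε/7) = ε.

δ = min(1, ε/7)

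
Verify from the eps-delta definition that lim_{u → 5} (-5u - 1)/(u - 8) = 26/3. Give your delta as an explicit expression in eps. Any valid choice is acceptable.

Let eps > 0 be given. We want delta > 0 with 0 < |u − 5| < delta ⇒ |(-5u - 1)/(u - 8) − (26/3)| < eps.
Combining over a common denominator, (-5u - 1)/(u - 8) − (26/3) = [(-5u - 1)·(-3) − (-26)·(u - 8)] / [(-3)·(u - 8)] = 41(u − 5) / ((-3)(u - 8)).
So |(-5u - 1)/(u - 8) − (26/3)| = 41|u − 5| / (3·|u − 8|).
Require delta ≤ 3/2, so |u − 8| ≥ |-3| − |u − 5| > 3 − 3/2 = 3/2.
Hence |(-5u - 1)/(u - 8) − (26/3)| < 41|u − 5|/(3·(3/2)) = (82/9)|u − 5|, which is < eps once |u − 5| < (9/82)eps.
Take delta = min(3/2, (9/82)eps). Then 0 < |u − 5| < delta forces both bounds, so |(-5u - 1)/(u - 8) − (26/3)| < eps.

delta = min(3/2, (9/82)eps)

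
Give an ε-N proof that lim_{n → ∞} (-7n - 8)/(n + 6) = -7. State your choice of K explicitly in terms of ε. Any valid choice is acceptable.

K = 34/ε

Suppose ε > 0. For n ≥ 1, |(-7n - 8)/(n + 6) + 7| = |34|/((n + 6)) = 34/((n + 6)).
Since n + 6 ≥ n for n ≥ 1, this is ≤ 34/(n) = 34/n.
So |(-7n - 8)/(n + 6) + 7| < ε whenever n > 34/ε.
Take K = 34/ε. If n > K then |(-7n - 8)/(n + 6) + 7| ≤ 34/n < ε.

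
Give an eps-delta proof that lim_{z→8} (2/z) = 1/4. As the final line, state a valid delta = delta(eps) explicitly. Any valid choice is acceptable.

delta = min(4, 16eps)

Let eps > 0. We seek delta > 0 such that 0 < |z − 8| < delta implies |2/z − (1/4)| < eps.
|2/z − (1/4)| = 2·|8 − z|/(8·|z|) = 2|z − 8|/(8|z|).
Require delta ≤ 4 so that |z| > 8 − 4 = 4, hence 8|z| > 32.
Then |2/z − (1/4)| < 2|z − 8|/32, which is < eps when |z − 8| < 16eps.
Take delta = min(4, 16eps). Then 0 < |z − 8| < delta gives both |z − 8| < 4 and |z − 8| < 16eps, so |2/z − (1/4)| < eps.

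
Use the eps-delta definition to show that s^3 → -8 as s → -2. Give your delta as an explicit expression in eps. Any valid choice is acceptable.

Let eps > 0 be given. We seek delta > 0 with 0 < |s + 2| < delta ⇒ |s^3 + 8| < eps.
Factor: s^3 + 8 = (s + 2)(s^2 - 2s + 4), so |s^3 + 8| = |s + 2|·|s^2 - 2s + 4|.
Impose delta ≤ 2 so that |s| < 4; then |s^2 - 2s + 4| ≤ 28.
Hence |s^3 + 8| ≤ 28|s + 2|, which is < eps once |s + 2| < eps/28.
Take delta = min(2, eps/28). If 0 < |s + 2| < delta then both bounds hold and |s^3 + 8| ≤ 28|s + 2| < 28·(eps/28) = eps.

delta = min(2, eps/28)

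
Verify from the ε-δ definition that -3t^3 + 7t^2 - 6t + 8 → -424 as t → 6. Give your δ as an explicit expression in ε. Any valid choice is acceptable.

Fix ε > 0. We want δ > 0 such that 0 < |t − 6| < δ implies |(-3t^3 + 7t^2 - 6t + 8) + 424| < ε.
(-3t^3 + 7t^2 - 6t + 8) + 424 = -3t^3 + 7t^2 - 6t + 432 = (t − 6)(-3t^2 - 11t - 72).
So |(-3t^3 + 7t^2 - 6t + 8) + 424| = |t − 6|·|-3t^2 - 11t - 72|.
Require δ ≤ 2. Then |t − 6| < 2 gives |t| < 8, and by the triangle inequality |-3t^2 - 11t - 72| ≤ 3·8^2 + 11·8 + 72 = 352.
Hence |(-3t^3 + 7t^2 - 6t + 8) + 424| ≤ 352|t − 6| < ε provided |t − 6| < ε/352.
Take δ = min(2, ε/352). Then 0 < |t − 6| < δ gives both |t − 6| < 2 and |t − 6| < ε/352, so |(-3t^3 + 7t^2 - 6t + 8) + 424| < ε.

δ = min(2, ε/352)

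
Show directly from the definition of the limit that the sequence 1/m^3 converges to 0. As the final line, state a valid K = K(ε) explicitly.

K = (1/ε)^{1/3}

Let ε > 0. For m ≥ 1, |1/m^3 − 0| = 1/m^3.
1/m^3 < ε ⇔ m^3 > 1/ε ⇔ m > (1/ε)^{1/3}.
Take K = (1/ε)^{1/3}. Then m > K implies 1/m^3 < ε.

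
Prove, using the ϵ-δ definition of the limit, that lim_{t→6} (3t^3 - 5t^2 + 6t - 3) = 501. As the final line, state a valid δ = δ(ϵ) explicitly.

δ = min(2, ϵ/380)

Let ϵ > 0. We want δ > 0 such that 0 < |t − 6| < δ implies |(3t^3 - 5t^2 + 6t - 3) − 501| < ϵ.
(3t^3 - 5t^2 + 6t - 3) − 501 = 3t^3 - 5t^2 + 6t - 504 = (t − 6)(3t^2 + 13t + 84).
So |(3t^3 - 5t^2 + 6t - 3) − 501| = |t − 6|·|3t^2 + 13t + 84|.
Require δ ≤ 2. Then |t − 6| < 2 gives |t| < 8, and by the triangle inequality |3t^2 + 13t + 84| ≤ 3·8^2 + 13·8 + 84 = 380.
Hence |(3t^3 - 5t^2 + 6t - 3) − 501| ≤ 380|t − 6| < ϵ provided |t − 6| < ϵ/380.
Choosing δ = min(2, ϵ/380) ensures both conditions, hence |(3t^3 - 5t^2 + 6t - 3) − 501| < ϵ.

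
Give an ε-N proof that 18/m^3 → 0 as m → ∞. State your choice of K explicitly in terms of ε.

K = (18/ε)^{1/3}

Fix ε > 0. For m ≥ 1, |18/m^3 − 0| = 18/m^3.
18/m^3 < ε ⇔ m^3 > 18/ε ⇔ m > (18/ε)^{1/3}.
Take K = (18/ε)^{1/3}. Then m > K implies 18/m^3 < ε.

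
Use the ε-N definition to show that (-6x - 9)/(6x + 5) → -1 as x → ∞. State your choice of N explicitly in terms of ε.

N = (2/3)/ε

Let ε > 0 be given. We seek N > 0 such that x > N implies |(-6x - 9)/(6x + 5) + 1| < ε.
(-6x - 9)/(6x + 5) + 1 = (6(-6x - 9) − (-6)(6x + 5)) / (6(6x + 5)) = -24/(6(6x + 5)).
For x > 0 we have 6x + 5 > 6x, so |(-6x - 9)/(6x + 5) + 1| = 24/(6(6x + 5)) < 24/(6·6x) = (2/3)/x.
Thus |(-6x - 9)/(6x + 5) + 1| < ε whenever x > (2/3)/ε.
Take N = (2/3)/ε. If x > N then |(-6x - 9)/(6x + 5) + 1| < (2/3)/x < ε.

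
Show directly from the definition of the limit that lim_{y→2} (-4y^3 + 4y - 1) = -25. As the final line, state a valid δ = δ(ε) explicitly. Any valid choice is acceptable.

Let ε > 0 be given. We want δ > 0 such that 0 < |y − 2| < δ implies |(-4y^3 + 4y - 1) + 25| < ε.
(-4y^3 + 4y - 1) + 25 = -4y^3 + 4y + 24 = (y − 2)(-4y^2 - 8y - 12).
So |(-4y^3 + 4y - 1) + 25| = |y − 2|·|-4y^2 - 8y - 12|.
Assume first that |y − 2| < 2, so |y| < 4. Then |-4y^2 - 8y - 12| ≤ 4·4^2 + 8·4 + 12 = 108.
Hence |(-4y^3 + 4y - 1) + 25| ≤ 108|y − 2| < ε provided |y − 2| < ε/108.
Choosing δ = min(2, ε/108) ensures both conditions, hence |(-4y^3 + 4y - 1) + 25| < ε.

δ = min(2, ε/108)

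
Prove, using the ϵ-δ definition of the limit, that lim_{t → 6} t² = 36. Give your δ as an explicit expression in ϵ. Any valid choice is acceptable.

δ = min(1, ϵ/13)

Let ϵ > 0 be given. We seek δ > 0 with 0 < |t − 6| < δ ⇒ |t² − 36| < ϵ.
Factor: t² − 36 = (t − 6)(t + 6), so |t² − 36| = |t − 6|·|t + 6|.
Impose δ ≤ 1 so that |t| < 7; then |t + 6| ≤ 13.
Hence |t² − 36| ≤ 13|t − 6|, which is < ϵ once |t − 6| < ϵ/13.
Take δ = min(1, ϵ/13). If 0 < |t − 6| < δ then both bounds hold and |t² − 36| ≤ 13|t − 6| < 13·(ϵ/13) = ϵ.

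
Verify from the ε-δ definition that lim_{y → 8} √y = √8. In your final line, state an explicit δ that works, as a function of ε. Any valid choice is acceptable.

Let ε > 0 be given. We want δ > 0 such that 0 < |y − 8| < δ implies |√y − √8| < ε.
Rationalise: √y − √8 = (y − 8)/(√y + √8), so |√y − √8| = |y − 8|/(√y + √8).
Restrict δ ≤ 8 so that |y − 8| < 8 forces y > 0, and then √y + √8 > √8.
Hence |√y − √8| < |y − 8|/√8, which is < ε once |y − 8| < √8·ε.
Take δ = min(8, √8·ε). If 0 < |y − 8| < δ then y > 0 and |√y − √8| < |y − 8|/√8 < ε.

δ = min(8, √8·ε)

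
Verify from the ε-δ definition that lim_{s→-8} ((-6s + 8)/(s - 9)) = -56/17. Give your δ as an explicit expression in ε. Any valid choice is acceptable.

Let ε > 0 be given. We want δ > 0 with 0 < |s + 8| < δ ⇒ |(-6s + 8)/(s - 9) + 56/17| < ε.
Combining over a common denominator, (-6s + 8)/(s - 9) + 56/17 = [(-6s + 8)·(-17) − 56·(s - 9)] / [(-17)·(s - 9)] = 46(s + 8) / ((-17)(s - 9)).
So |(-6s + 8)/(s - 9) + 56/17| = 46|s + 8| / (17·|s − 9|).
Restrict δ ≤ 17/2. Then |s + 8| < 17/2 gives |s − 9| = |(s + 8) + (-17)| ≥ 17 − 17/2 = 17/2.
Hence |(-6s + 8)/(s - 9) + 56/17| < 46|s + 8|/(17·(17/2)) = (92/289)|s + 8|, which is < ε once |s + 8| < (289/92)ε.
Take δ = min(17/2, (289/92)ε). Then 0 < |s + 8| < δ forces both bounds, so |(-6s + 8)/(s - 9) + 56/17| < ε.

δ = min(17/2, (289/92)ε)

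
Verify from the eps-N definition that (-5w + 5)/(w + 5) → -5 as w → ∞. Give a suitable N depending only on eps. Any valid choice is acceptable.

N = 30/eps

Let eps > 0. We seek N > 0 such that w > N implies |(-5w + 5)/(w + 5) + 5| < eps.
(-5w + 5)/(w + 5) + 5 = ((-5w + 5) − (-5)(w + 5)) / ((w + 5)) = 30/((w + 5)).
For w > 0 we have w + 5 > w, so |(-5w + 5)/(w + 5) + 5| = 30/((w + 5)) < 30/(w) = 30/w.
Thus |(-5w + 5)/(w + 5) + 5| < eps whenever w > 30/eps.
Take N = 30/eps. If w > N then |(-5w + 5)/(w + 5) + 5| < 30/w < eps.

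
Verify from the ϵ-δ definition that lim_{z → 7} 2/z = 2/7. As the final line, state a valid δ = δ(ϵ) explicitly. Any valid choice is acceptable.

δ = min(7/2, (49/4)ϵ)

Fix ϵ > 0. We seek δ > 0 such that 0 < |z − 7| < δ implies |2/z − (2/7)| < ϵ.
|2/z − (2/7)| = 2·|7 − z|/(7·|z|) = 2|z − 7|/(7|z|).
Require δ ≤ 7/2 so that |z| > 7 − 7/2 = 7/2, hence 7|z| > 49/2.
Then |2/z − (2/7)| < 2|z − 7|/(49/2), which is < ϵ when |z − 7| < (49/4)ϵ.
Take δ = min(7/2, (49/4)ϵ). Then 0 < |z − 7| < δ gives both |z − 7| < 7/2 and |z − 7| < (49/4)ϵ, so |2/z − (2/7)| < ϵ.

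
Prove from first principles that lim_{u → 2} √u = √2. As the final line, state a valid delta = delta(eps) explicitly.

Let eps > 0 be given. We want delta > 0 such that 0 < |u − 2| < delta implies |√u − √2| < eps.
Rationalise: √u − √2 = (u − 2)/(√u + √2), so |√u − √2| = |u − 2|/(√u + √2).
Restrict delta ≤ 2 so that |u − 2| < 2 forces u > 0, and then √u + √2 > √2.
Hence |√u − √2| < |u − 2|/√2, which is < eps once |u − 2| < √2·eps.
Take delta = min(2, √2·eps). If 0 < |u − 2| < delta then u > 0 and |√u − √2| < |u − 2|/√2 < eps.

delta = min(2, √2·eps)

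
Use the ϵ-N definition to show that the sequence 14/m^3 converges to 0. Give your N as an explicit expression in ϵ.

Let ϵ > 0. For m ≥ 1, |14/m^3 − 0| = 14/m^3.
14/m^3 < ϵ ⇔ m^3 > 14/ϵ ⇔ m > (14/ϵ)^{1/3}.
Take N = (14/ϵ)^{1/3}. Then m > N implies 14/m^3 < ϵ.

N = (14/ϵ)^{1/3}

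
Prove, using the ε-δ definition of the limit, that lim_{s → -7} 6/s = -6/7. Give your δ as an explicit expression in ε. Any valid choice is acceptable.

Let ε > 0 be given. We seek δ > 0 such that 0 < |s + 7| < δ implies |6/s + 6/7| < ε.
|6/s + 6/7| = 6·|-7 − s|/(7·|s|) = 6|s + 7|/(7|s|).
Restrict δ ≤ 7/2. Then |s + 7| < 7/2 gives |s| > 7/2, so 7|s| > 49/2.
Then |6/s + 6/7| < 6|s + 7|/(49/2), which is < ε when |s + 7| < (49/12)ε.
Take δ = min(7/2, (49/12)ε). Then 0 < |s + 7| < δ gives both |s + 7| < 7/2 and |s + 7| < (49/12)ε, so |6/s + 6/7| < ε.

δ = min(7/2, (49/12)ε)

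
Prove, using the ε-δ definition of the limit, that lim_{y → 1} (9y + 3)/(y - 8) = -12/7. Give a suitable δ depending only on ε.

Fix ε > 0. We want δ > 0 with 0 < |y − 1| < δ ⇒ |(9y + 3)/(y - 8) + 12/7| < ε.
Combining over a common denominator, (9y + 3)/(y - 8) + 12/7 = [(9y + 3)·(-7) − 12·(y - 8)] / [(-7)·(y - 8)] = -75(y − 1) / ((-7)(y - 8)).
So |(9y + 3)/(y - 8) + 12/7| = 75|y − 1| / (7·|y − 8|).
Restrict δ ≤ 7/2. Then |y − 1| < 7/2 gives |y − 8| = |(y − 1) + (-7)| ≥ 7 − 7/2 = 7/2.
Hence |(9y + 3)/(y - 8) + 12/7| < 75|y − 1|/(7·(7/2)) = (150/49)|y − 1|, which is < ε once |y − 1| < (49/150)ε.
Take δ = min(7/2, (49/150)ε). Then 0 < |y − 1| < δ forces both bounds, so |(9y + 3)/(y - 8) + 12/7| < ε.

δ = min(7/2, (49/150)ε)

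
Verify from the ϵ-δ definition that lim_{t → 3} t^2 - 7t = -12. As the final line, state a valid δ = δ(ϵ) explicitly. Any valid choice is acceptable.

δ = min(2, ϵ/9)

Suppose ϵ > 0. We want δ > 0 such that 0 < |t − 3| < δ implies |(t^2 - 7t) + 12| < ϵ.
(t^2 - 7t) + 12 = t^2 - 7t + 12 = (t − 3)(t - 4).
So |(t^2 - 7t) + 12| = |t − 3|·|t - 4|.
Assume first that |t − 3| < 2, so |t| < 5. Then |t - 4| ≤ 5 + 4 = 9.
Hence |(t^2 - 7t) + 12| ≤ 9|t − 3| < ϵ provided |t − 3| < ϵ/9.
Choosing δ = min(2, ϵ/9) ensures both conditions, hence |(t^2 - 7t) + 12| < ϵ.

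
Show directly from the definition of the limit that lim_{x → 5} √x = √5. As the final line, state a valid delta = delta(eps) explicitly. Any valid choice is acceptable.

delta = min(5, √5·eps)

Let eps > 0. We want delta > 0 such that 0 < |x − 5| < delta implies |√x − √5| < eps.
Rationalise: √x − √5 = (x − 5)/(√x + √5), so |√x − √5| = |x − 5|/(√x + √5).
Restrict delta ≤ 5 so that |x − 5| < 5 forces x > 0, and then √x + √5 > √5.
Hence |√x − √5| < |x − 5|/√5, which is < eps once |x − 5| < √5·eps.
Take delta = min(5, √5·eps). If 0 < |x − 5| < delta then x > 0 and |√x − √5| < |x − 5|/√5 < eps.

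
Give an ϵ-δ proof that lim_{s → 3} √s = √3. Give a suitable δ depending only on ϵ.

δ = min(3, √3·ϵ)

Let ϵ > 0 be given. We want δ > 0 such that 0 < |s − 3| < δ implies |√s − √3| < ϵ.
Rationalise: √s − √3 = (s − 3)/(√s + √3), so |√s − √3| = |s − 3|/(√s + √3).
Restrict δ ≤ 3 so that |s − 3| < 3 forces s > 0, and then √s + √3 > √3.
Hence |√s − √3| < |s − 3|/√3, which is < ϵ once |s − 3| < √3·ϵ.
Take δ = min(3, √3·ϵ). If 0 < |s − 3| < δ then s > 0 and |√s − √3| < |s − 3|/√3 < ϵ.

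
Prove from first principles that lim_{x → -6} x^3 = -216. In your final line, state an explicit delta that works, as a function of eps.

Let eps > 0. We seek delta > 0 with 0 < |x + 6| < delta ⇒ |x^3 + 216| < eps.
Factor: x^3 + 216 = (x + 6)(x^2 - 6x + 36), so |x^3 + 216| = |x + 6|·|x^2 - 6x + 36|.
Impose delta ≤ 1 so that |x| < 7; then |x^2 - 6x + 36| ≤ 127.
Hence |x^3 + 216| ≤ 127|x + 6|, which is < eps once |x + 6| < eps/127.
Take delta = min(1, eps/127). If 0 < |x + 6| < delta then both bounds hold and |x^3 + 216| ≤ 127|x + 6| < 127·(eps/127) = eps.

delta = min(1, eps/127)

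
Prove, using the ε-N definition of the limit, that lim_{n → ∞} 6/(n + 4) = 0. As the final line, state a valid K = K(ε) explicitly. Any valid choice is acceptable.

K = 6/ε

Let ε > 0. For n ≥ 1, |6/(n + 4) − 0| = 6/(n + 4) ≤ 6/n.
We need 6/n < ε, i.e. n > 6/ε.
Take K = 6/ε. If n > K then |6/(n + 4)| ≤ 6/n < ε.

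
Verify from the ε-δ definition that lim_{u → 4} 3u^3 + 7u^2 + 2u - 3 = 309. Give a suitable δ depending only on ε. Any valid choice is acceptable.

Let ε > 0. We want δ > 0 such that 0 < |u − 4| < δ implies |(3u^3 + 7u^2 + 2u - 3) − 309| < ε.
(3u^3 + 7u^2 + 2u - 3) − 309 = 3u^3 + 7u^2 + 2u - 312 = (u − 4)(3u^2 + 19u + 78).
So |(3u^3 + 7u^2 + 2u - 3) − 309| = |u − 4|·|3u^2 + 19u + 78|.
Assume first that |u − 4| < 1, so |u| < 5. Then |3u^2 + 19u + 78| ≤ 3·5^2 + 19·5 + 78 = 248.
Hence |(3u^3 + 7u^2 + 2u - 3) − 309| ≤ 248|u − 4| < ε provided |u − 4| < ε/248.
Choosing δ = min(1, ε/248) ensures both conditions, hence |(3u^3 + 7u^2 + 2u - 3) − 309| < ε.

δ = min(1, ε/248)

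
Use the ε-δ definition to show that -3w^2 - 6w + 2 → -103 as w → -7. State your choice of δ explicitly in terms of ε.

δ = min(1, ε/39)

Fix ε > 0. We want δ > 0 such that 0 < |w + 7| < δ implies |(-3w^2 - 6w + 2) + 103| < ε.
(-3w^2 - 6w + 2) + 103 = -3w^2 - 6w + 105 = (w + 7)(-3w + 15).
So |(-3w^2 - 6w + 2) + 103| = |w + 7|·|-3w + 15|.
Require δ ≤ 1. Then |w + 7| < 1 gives |w| < 8, and by the triangle inequality |-3w + 15| ≤ 3·8 + 15 = 39.
Hence |(-3w^2 - 6w + 2) + 103| ≤ 39|w + 7| < ε provided |w + 7| < ε/39.
Take δ = min(1, ε/39). Then 0 < |w + 7| < δ gives both |w + 7| < 1 and |w + 7| < ε/39, so |(-3w^2 - 6w + 2) + 103| < ε.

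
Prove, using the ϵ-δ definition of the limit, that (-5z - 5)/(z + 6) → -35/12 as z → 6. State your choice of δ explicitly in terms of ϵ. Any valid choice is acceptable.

δ = min(6, (72/25)ϵ)

Fix ϵ > 0. We want δ > 0 with 0 < |z − 6| < δ ⇒ |(-5z - 5)/(z + 6) + 35/12| < ϵ.
Combining over a common denominator, (-5z - 5)/(z + 6) + 35/12 = [(-5z - 5)·12 − (-35)·(z + 6)] / [12·(z + 6)] = -25(z − 6) / (12(z + 6)).
So |(-5z - 5)/(z + 6) + 35/12| = 25|z − 6| / (12·|z + 6|).
Restrict δ ≤ 6. Then |z − 6| < 6 gives |z + 6| = |(z − 6) + 12| ≥ 12 − 6 = 6.
Hence |(-5z - 5)/(z + 6) + 35/12| < 25|z − 6|/(12·6) = (25/72)|z − 6|, which is < ϵ once |z − 6| < (72/25)ϵ.
Take δ = min(6, (72/25)ϵ). Then 0 < |z − 6| < δ forces both bounds, so |(-5z - 5)/(z + 6) + 35/12| < ϵ.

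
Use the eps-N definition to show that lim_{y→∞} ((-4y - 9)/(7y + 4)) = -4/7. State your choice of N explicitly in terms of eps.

Suppose eps > 0. We seek N > 0 such that y > N implies |(-4y - 9)/(7y + 4) + 4/7| < eps.
(-4y - 9)/(7y + 4) + 4/7 = (7(-4y - 9) − (-4)(7y + 4)) / (7(7y + 4)) = -47/(7(7y + 4)).
For y > 0 we have 7y + 4 > 7y, so |(-4y - 9)/(7y + 4) + 4/7| = 47/(7(7y + 4)) < 47/(7·7y) = (47/49)/y.
Thus |(-4y - 9)/(7y + 4) + 4/7| < eps whenever y > (47/49)/eps.
Take N = (47/49)/eps. If y > N then |(-4y - 9)/(7y + 4) + 4/7| < (47/49)/y < eps.

N = (47/49)/eps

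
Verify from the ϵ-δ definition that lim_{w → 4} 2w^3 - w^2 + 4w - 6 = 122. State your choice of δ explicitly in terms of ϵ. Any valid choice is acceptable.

Let ϵ > 0 be given. We want δ > 0 such that 0 < |w − 4| < δ implies |(2w^3 - w^2 + 4w - 6) − 122| < ϵ.
(2w^3 - w^2 + 4w - 6) − 122 = 2w^3 - w^2 + 4w - 128 = (w − 4)(2w^2 + 7w + 32).
So |(2w^3 - w^2 + 4w - 6) − 122| = |w − 4|·|2w^2 + 7w + 32|.
Require δ ≤ 1. Then |w − 4| < 1 gives |w| < 5, and by the triangle inequality |2w^2 + 7w + 32| ≤ 2·5^2 + 7·5 + 32 = 117.
Hence |(2w^3 - w^2 + 4w - 6) − 122| ≤ 117|w − 4| < ϵ provided |w − 4| < ϵ/117.
Choosing δ = min(1, ϵ/117) ensures both conditions, hence |(2w^3 - w^2 + 4w - 6) − 122| < ϵ.

δ = min(1, ϵ/117)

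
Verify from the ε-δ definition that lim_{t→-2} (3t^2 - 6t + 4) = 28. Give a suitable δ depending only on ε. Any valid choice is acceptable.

Suppose ε > 0. We want δ > 0 such that 0 < |t + 2| < δ implies |(3t^2 - 6t + 4) − 28| < ε.
(3t^2 - 6t + 4) − 28 = 3t^2 - 6t - 24 = (t + 2)(3t - 12).
So |(3t^2 - 6t + 4) − 28| = |t + 2|·|3t - 12|.
Assume first that |t + 2| < 2, so |t| < 4. Then |3t - 12| ≤ 3·4 + 12 = 24.
Hence |(3t^2 - 6t + 4) − 28| ≤ 24|t + 2| < ε provided |t + 2| < ε/24.
Take δ = min(2, ε/24). Then 0 < |t + 2| < δ gives both |t + 2| < 2 and |t + 2| < ε/24, so |(3t^2 - 6t + 4) − 28| < ε.

δ = min(2, ε/24)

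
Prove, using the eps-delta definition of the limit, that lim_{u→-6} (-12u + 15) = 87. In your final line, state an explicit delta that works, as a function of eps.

delta = eps/12

Let eps > 0. We need delta > 0 so that 0 < |u + 6| < delta implies |(-12u + 15) − 87| < eps.
Since (-12u + 15) − 87 = -12(u + 6), we have |(-12u + 15) − 87| = 12|u + 6|.
So 12|u + 6| < eps exactly when |u + 6| < eps/12.
Take delta = eps/12. If 0 < |u + 6| < delta then |(-12u + 15) − 87| = 12|u + 6| < 12·(eps/12) = eps.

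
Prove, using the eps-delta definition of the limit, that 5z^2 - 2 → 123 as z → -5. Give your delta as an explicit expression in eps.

Let eps > 0. We want delta > 0 such that 0 < |z + 5| < delta implies |(5z^2 - 2) − 123| < eps.
(5z^2 - 2) − 123 = 5z^2 - 125 = (z + 5)(5z - 25).
So |(5z^2 - 2) − 123| = |z + 5|·|5z - 25|.
Assume first that |z + 5| < 2, so |z| < 7. Then |5z - 25| ≤ 5·7 + 25 = 60.
Hence |(5z^2 - 2) − 123| ≤ 60|z + 5| < eps provided |z + 5| < eps/60.
Choosing delta = min(2, eps/60) ensures both conditions, hence |(5z^2 - 2) − 123| < eps.

delta = min(2, eps/60)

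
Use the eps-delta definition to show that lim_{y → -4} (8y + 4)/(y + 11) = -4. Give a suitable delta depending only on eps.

Suppose eps > 0. We want delta > 0 with 0 < |y + 4| < delta ⇒ |(8y + 4)/(y + 11) + 4| < eps.
Combining over a common denominator, (8y + 4)/(y + 11) + 4 = [(8y + 4)·7 − (-28)·(y + 11)] / [7·(y + 11)] = 84(y + 4) / (7(y + 11)).
So |(8y + 4)/(y + 11) + 4| = 84|y + 4| / (7·|y + 11|).
Require delta ≤ 7/2, so |y + 11| ≥ |7| − |y + 4| > 7 − 7/2 = 7/2.
Hence |(8y + 4)/(y + 11) + 4| < 84|y + 4|/(7·(7/2)) = (24/7)|y + 4|, which is < eps once |y + 4| < (7/24)eps.
Take delta = min(7/2, (7/24)eps). Then 0 < |y + 4| < delta forces both bounds, so |(8y + 4)/(y + 11) + 4| < eps.

delta = min(7/2, (7/24)eps)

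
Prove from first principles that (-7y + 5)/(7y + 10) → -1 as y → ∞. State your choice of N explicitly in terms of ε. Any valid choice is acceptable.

N = (15/7)/ε

Fix ε > 0. We seek N > 0 such that y > N implies |(-7y + 5)/(7y + 10) + 1| < ε.
(-7y + 5)/(7y + 10) + 1 = (7(-7y + 5) − (-7)(7y + 10)) / (7(7y + 10)) = 105/(7(7y + 10)).
For y > 0 we have 7y + 10 > 7y, so |(-7y + 5)/(7y + 10) + 1| = 105/(7(7y + 10)) < 105/(7·7y) = (15/7)/y.
Thus |(-7y + 5)/(7y + 10) + 1| < ε whenever y > (15/7)/ε.
Take N = (15/7)/ε. If y > N then |(-7y + 5)/(7y + 10) + 1| < (15/7)/y < ε.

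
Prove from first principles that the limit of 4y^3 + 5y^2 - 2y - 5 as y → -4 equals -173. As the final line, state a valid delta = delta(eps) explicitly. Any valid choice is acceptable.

delta = min(1, eps/197)

Let eps > 0 be given. We want delta > 0 such that 0 < |y + 4| < delta implies |(4y^3 + 5y^2 - 2y - 5) + 173| < eps.
(4y^3 + 5y^2 - 2y - 5) + 173 = 4y^3 + 5y^2 - 2y + 168 = (y + 4)(4y^2 - 11y + 42).
So |(4y^3 + 5y^2 - 2y - 5) + 173| = |y + 4|·|4y^2 - 11y + 42|.
Assume first that |y + 4| < 1, so |y| < 5. Then |4y^2 - 11y + 42| ≤ 4·5^2 + 11·5 + 42 = 197.
Hence |(4y^3 + 5y^2 - 2y - 5) + 173| ≤ 197|y + 4| < eps provided |y + 4| < eps/197.
Choosing delta = min(1, eps/197) ensures both conditions, hence |(4y^3 + 5y^2 - 2y - 5) + 173| < eps.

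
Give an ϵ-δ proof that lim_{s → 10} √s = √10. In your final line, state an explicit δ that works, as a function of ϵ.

Suppose ϵ > 0. We want δ > 0 such that 0 < |s − 10| < δ implies |√s − √10| < ϵ.
Rationalise: √s − √10 = (s − 10)/(√s + √10), so |√s − √10| = |s − 10|/(√s + √10).
Restrict δ ≤ 10 so that |s − 10| < 10 forces s > 0, and then √s + √10 > √10.
Hence |√s − √10| < |s − 10|/√10, which is < ϵ once |s − 10| < √10·ϵ.
Take δ = min(10, √10·ϵ). If 0 < |s − 10| < δ then s > 0 and |√s − √10| < |s − 10|/√10 < ϵ.

δ = min(10, √10·ϵ)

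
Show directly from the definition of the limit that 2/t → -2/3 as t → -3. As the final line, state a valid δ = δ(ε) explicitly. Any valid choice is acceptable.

Let ε > 0 be given. We seek δ > 0 such that 0 < |t + 3| < δ implies |2/t + 2/3| < ε.
|2/t + 2/3| = 2·|-3 − t|/(3·|t|) = 2|t + 3|/(3|t|).
Restrict δ ≤ 3/2. Then |t + 3| < 3/2 gives |t| > 3/2, so 3|t| > 9/2.
Then |2/t + 2/3| < 2|t + 3|/(9/2), which is < ε when |t + 3| < (9/4)ε.
Take δ = min(3/2, (9/4)ε). Then 0 < |t + 3| < δ gives both |t + 3| < 3/2 and |t + 3| < (9/4)ε, so |2/t + 2/3| < ε.

δ = min(3/2, (9/4)ε)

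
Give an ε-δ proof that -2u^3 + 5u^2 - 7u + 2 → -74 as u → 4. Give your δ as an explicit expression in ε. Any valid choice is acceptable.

Let ε > 0. We want δ > 0 such that 0 < |u − 4| < δ implies |(-2u^3 + 5u^2 - 7u + 2) + 74| < ε.
(-2u^3 + 5u^2 - 7u + 2) + 74 = -2u^3 + 5u^2 - 7u + 76 = (u − 4)(-2u^2 - 3u - 19).
So |(-2u^3 + 5u^2 - 7u + 2) + 74| = |u − 4|·|-2u^2 - 3u - 19|.
Assume first that |u − 4| < 1, so |u| < 5. Then |-2u^2 - 3u - 19| ≤ 2·5^2 + 3·5 + 19 = 84.
Hence |(-2u^3 + 5u^2 - 7u + 2) + 74| ≤ 84|u − 4| < ε provided |u − 4| < ε/84.
Choosing δ = min(1, ε/84) ensures both conditions, hence |(-2u^3 + 5u^2 - 7u + 2) + 74| < ε.

δ = min(1, ε/84)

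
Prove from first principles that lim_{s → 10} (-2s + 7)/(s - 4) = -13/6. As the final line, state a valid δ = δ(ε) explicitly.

δ = min(3, 18ε)

Fix ε > 0. We want δ > 0 with 0 < |s − 10| < δ ⇒ |(-2s + 7)/(s - 4) + 13/6| < ε.
Combining over a common denominator, (-2s + 7)/(s - 4) + 13/6 = [(-2s + 7)·6 − (-13)·(s - 4)] / [6·(s - 4)] = 1(s − 10) / (6(s - 4)).
So |(-2s + 7)/(s - 4) + 13/6| = |s − 10| / (6·|s − 4|).
Restrict δ ≤ 3. Then |s − 10| < 3 gives |s − 4| = |(s − 10) + 6| ≥ 6 − 3 = 3.
Hence |(-2s + 7)/(s - 4) + 13/6| < |s − 10|/(6·3) = (1/18)|s − 10|, which is < ε once |s − 10| < 18ε.
Take δ = min(3, 18ε). Then 0 < |s − 10| < δ forces both bounds, so |(-2s + 7)/(s - 4) + 13/6| < ε.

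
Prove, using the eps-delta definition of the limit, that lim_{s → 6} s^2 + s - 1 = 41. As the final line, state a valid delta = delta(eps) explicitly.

Let eps > 0. We want delta > 0 such that 0 < |s − 6| < delta implies |(s^2 + s - 1) − 41| < eps.
(s^2 + s - 1) − 41 = s^2 + s - 42 = (s − 6)(s + 7).
So |(s^2 + s - 1) − 41| = |s − 6|·|s + 7|.
Assume first that |s − 6| < 1, so |s| < 7. Then |s + 7| ≤ 7 + 7 = 14.
Hence |(s^2 + s - 1) − 41| ≤ 14|s − 6| < eps provided |s − 6| < eps/14.
Take delta = min(1, eps/14). Then 0 < |s − 6| < delta gives both |s − 6| < 1 and |s − 6| < eps/14, so |(s^2 + s - 1) − 41| < eps.

delta = min(1, eps/14)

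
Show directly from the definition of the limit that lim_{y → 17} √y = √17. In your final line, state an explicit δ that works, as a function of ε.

δ = min(17, √17·ε)

Fix ε > 0. We want δ > 0 such that 0 < |y − 17| < δ implies |√y − √17| < ε.
Multiplying by the conjugate, |√y − √17| = |y − 17|/(√y + √17).
Restrict δ ≤ 17 so that |y − 17| < 17 forces y > 0, and then √y + √17 > √17.
Hence |√y − √17| < |y − 17|/√17, which is < ε once |y − 17| < √17·ε.
Take δ = min(17, √17·ε). If 0 < |y − 17| < δ then y > 0 and |√y − √17| < |y − 17|/√17 < ε.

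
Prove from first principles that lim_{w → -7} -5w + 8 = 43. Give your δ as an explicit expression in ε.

Let ε > 0 be given. We need δ > 0 so that 0 < |w + 7| < δ implies |(-5w + 8) − 43| < ε.
|(-5w + 8) − 43| = |-5w - 35| = 5|w + 7|.
So 5|w + 7| < ε exactly when |w + 7| < ε/5.
Choosing δ = ε/5 gives |(-5w + 8) − 43| = 5|w + 7| < ε whenever |w + 7| < δ.

δ = ε/5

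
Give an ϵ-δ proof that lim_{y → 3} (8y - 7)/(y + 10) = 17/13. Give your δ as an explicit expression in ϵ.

Suppose ϵ > 0. We want δ > 0 with 0 < |y − 3| < δ ⇒ |(8y - 7)/(y + 10) − (17/13)| < ϵ.
Combining over a common denominator, (8y - 7)/(y + 10) − (17/13) = [(8y - 7)·13 − 17·(y + 10)] / [13·(y + 10)] = 87(y − 3) / (13(y + 10)).
So |(8y - 7)/(y + 10) − (17/13)| = 87|y − 3| / (13·|y + 10|).
Restrict δ ≤ 13/2. Then |y − 3| < 13/2 gives |y + 10| = |(y − 3) + 13| ≥ 13 − 13/2 = 13/2.
Hence |(8y - 7)/(y + 10) − (17/13)| < 87|y − 3|/(13·(13/2)) = (174/169)|y − 3|, which is < ϵ once |y − 3| < (169/174)ϵ.
Take δ = min(13/2, (169/174)ϵ). Then 0 < |y − 3| < δ forces both bounds, so |(8y - 7)/(y + 10) − (17/13)| < ϵ.

δ = min(13/2, (169/174)ϵ)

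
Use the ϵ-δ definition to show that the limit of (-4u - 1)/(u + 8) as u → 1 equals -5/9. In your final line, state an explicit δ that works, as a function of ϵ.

Suppose ϵ > 0. We want δ > 0 with 0 < |u − 1| < δ ⇒ |(-4u - 1)/(u + 8) + 5/9| < ϵ.
Combining over a common denominator, (-4u - 1)/(u + 8) + 5/9 = [(-4u - 1)·9 − (-5)·(u + 8)] / [9·(u + 8)] = -31(u − 1) / (9(u + 8)).
So |(-4u - 1)/(u + 8) + 5/9| = 31|u − 1| / (9·|u + 8|).
Require δ ≤ 9/2, so |u + 8| ≥ |9| − |u − 1| > 9 − 9/2 = 9/2.
Hence |(-4u - 1)/(u + 8) + 5/9| < 31|u − 1|/(9·(9/2)) = (62/81)|u − 1|, which is < ϵ once |u − 1| < (81/62)ϵ.
Take δ = min(9/2, (81/62)ϵ). Then 0 < |u − 1| < δ forces both bounds, so |(-4u - 1)/(u + 8) + 5/9| < ϵ.

δ = min(9/2, (81/62)ϵ)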